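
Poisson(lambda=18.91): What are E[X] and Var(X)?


E[X] = Var(X) = lambda = 18.91

18.91, 18.91


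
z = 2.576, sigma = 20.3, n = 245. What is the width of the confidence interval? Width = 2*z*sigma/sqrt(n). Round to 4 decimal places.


width = 2*z*sigma/sqrt(n)
2*z*sigma = 2 * 2.576 * 20.3 = 104.5856
sqrt(245) ≈ 15.652476
width = 104.5856 / 15.652476 ≈ 6.681729

6.6817


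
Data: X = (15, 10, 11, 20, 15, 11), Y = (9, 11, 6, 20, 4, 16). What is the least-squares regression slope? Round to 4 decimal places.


b = sum((xi-xbar)(yi-ybar)) / sum((xi-xbar)^2)
n = 6, xbar = 82/6 = 41/3 ≈ 13.666667, ybar = 66/6 = 11
Sxy = sum((xi-xbar)(yi-ybar)) = 45
Sxx = sum((xi-xbar)^2) = 214/3 ≈ 71.333333
b = Sxy / Sxx = 135/214 ≈ 0.630841

0.6308


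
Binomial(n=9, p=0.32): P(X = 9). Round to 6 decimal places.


P = C(n,k) * p^k * (1-p)^(n-k)
C(9,9) = 1
p^k = 0.32^9 ≈ 0.00003518437
(1-p)^(n-k) = 0.68^0 = 1
P = 1 * 0.00003518437 * 1 ≈ 0.000035

0.000035


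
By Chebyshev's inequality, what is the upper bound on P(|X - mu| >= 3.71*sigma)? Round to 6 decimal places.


P <= 1/k^2
k^2 = 3.71^2 = 13.7641
1/k^2 = 1 / 13.7641 ≈ 0.07265277

0.072653


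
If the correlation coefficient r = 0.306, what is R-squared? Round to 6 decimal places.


R^2 = r^2 = (0.306)^2 = 0.093636

0.093636


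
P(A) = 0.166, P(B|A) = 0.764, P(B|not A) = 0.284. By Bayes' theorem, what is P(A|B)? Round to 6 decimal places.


P(A|B) = P(B|A)*P(A) / P(B), P(B) = P(B|A)*P(A) + P(B|not A)*P(not A)
P(B|A)*P(A) = 0.764 * 0.166 = 0.126824
P(B|not A)*P(not A) = 0.284 * 0.834 = 0.236856
P(B) = 0.126824 + 0.236856 = 0.36368
P(A|B) = 0.126824 / 0.36368 ≈ 0.34872415

0.348724


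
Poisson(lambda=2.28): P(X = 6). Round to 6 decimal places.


P = e^(-lam) * lam^k / k!
e^(-2.28) ≈ 0.1022842
lam^k = 2.28^6 ≈ 140.478248
k! = 6! = 720
P = 0.1022842 * 140.478248 / 720 ≈ 0.019957

0.019957


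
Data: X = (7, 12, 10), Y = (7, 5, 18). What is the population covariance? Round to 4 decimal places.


Cov = (1/n)*sum((xi-xbar)(yi-ybar))
n = 3, xbar = 29/3 ≈ 9.666667, ybar = 30/3 = 10
sum((xi-xbar)(yi-ybar)) = -1
Cov = -1 / 3 = -1/3 ≈ -0.333333

-0.3333


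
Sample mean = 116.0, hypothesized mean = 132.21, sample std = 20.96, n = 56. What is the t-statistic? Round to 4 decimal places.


t = (xbar - mu0) / (s/sqrt(n))
xbar - mu0 = 116.0 - 132.21 = -16.21
sqrt(56) ≈ 7.48331477
s/sqrt(n) = 20.96 / 7.48331477 ≈ 2.80089782
t = -16.21 / 2.80089782 ≈ -5.787430

-5.7874


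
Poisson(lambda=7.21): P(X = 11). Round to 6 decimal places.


P = e^(-lam) * lam^k / k!
e^(-7.21) ≈ 0.0007391572
lam^k = 7.21^11 ≈ 2737082651.149851
k! = 11! = 39916800
P = 0.0007391572 * 2737082651.149851 / 39916800 ≈ 0.050684

0.050684


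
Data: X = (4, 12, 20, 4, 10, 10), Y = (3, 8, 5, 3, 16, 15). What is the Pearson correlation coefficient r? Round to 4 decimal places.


r = sum((xi-xbar)(yi-ybar)) / sqrt(sum((xi-xbar)^2) * sum((yi-ybar)^2))
n = 6, xbar = 60/6 = 10, ybar = 50/6 = 25/3 ≈ 8.333333
Sxy = sum((xi-xbar)(yi-ybar)) = 30
Sxx = sum((xi-xbar)^2) = 176
Syy = sum((yi-ybar)^2) = 514/3 ≈ 171.333333
sqrt(Sxx*Syy) ≈ 173.650991
r = Sxy / sqrt(Sxx*Syy) = 30 / 173.650991 ≈ 0.172760

0.1728


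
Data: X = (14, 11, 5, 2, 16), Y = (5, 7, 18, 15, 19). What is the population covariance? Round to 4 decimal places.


Cov = (1/n)*sum((xi-xbar)(yi-ybar))
n = 5, xbar = 48/5 = 9.6, ybar = 64/5 = 12.8
sum((xi-xbar)(yi-ybar)) = -43.4
Cov = -43.4 / 5 = -8.68

-8.6800


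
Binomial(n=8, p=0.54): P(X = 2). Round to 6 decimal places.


P = C(n,k) * p^k * (1-p)^(n-k)
C(8,2) = 28
p^k = 0.54^2 = 0.2916
(1-p)^(n-k) = 0.46^6 ≈ 0.009474297
P = 28 * 0.2916 * 0.009474297 ≈ 0.077356

0.077356


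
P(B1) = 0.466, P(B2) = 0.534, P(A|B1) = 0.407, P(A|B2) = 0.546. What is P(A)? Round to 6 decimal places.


P(A) = P(A|B1)*P(B1) + P(A|B2)*P(B2)
P(A|B1)*P(B1) = 0.407 * 0.466 = 0.189662
P(A|B2)*P(B2) = 0.546 * 0.534 = 0.291564
P(A) = 0.189662 + 0.291564 = 0.481226

0.481226


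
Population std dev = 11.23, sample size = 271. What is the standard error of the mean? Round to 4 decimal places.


SE = sigma / sqrt(n)
sqrt(271) ≈ 16.462078
SE = 11.23 / 16.462078 ≈ 0.682174

0.6822


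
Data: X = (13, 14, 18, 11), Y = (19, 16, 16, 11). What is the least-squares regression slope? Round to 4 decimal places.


b = sum((xi-xbar)(yi-ybar)) / sum((xi-xbar)^2)
n = 4, xbar = 56/4 = 14, ybar = 62/4 = 15.5
Sxy = sum((xi-xbar)(yi-ybar)) = 12
Sxx = sum((xi-xbar)^2) = 26
b = Sxy / Sxx = 6/13 ≈ 0.461538

0.4615


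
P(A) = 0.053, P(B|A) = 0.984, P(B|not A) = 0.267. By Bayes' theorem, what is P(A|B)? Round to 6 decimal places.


P(A|B) = P(B|A)*P(A) / P(B), P(B) = P(B|A)*P(A) + P(B|not A)*P(not A)
P(B|A)*P(A) = 0.984 * 0.053 = 0.052152
P(B|not A)*P(not A) = 0.267 * 0.947 = 0.252849
P(B) = 0.052152 + 0.252849 = 0.305001
P(A|B) = 0.052152 / 0.305001 ≈ 0.17098960

0.170990


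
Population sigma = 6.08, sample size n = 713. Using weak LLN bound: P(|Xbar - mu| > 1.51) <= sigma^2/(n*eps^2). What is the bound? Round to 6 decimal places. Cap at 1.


bound = min(1, sigma^2/(n*eps^2))
sigma^2 = 6.08^2 = 36.9664
n*eps^2 = 713 * 1.51^2 = 713 * 2.2801 = 1625.7113
sigma^2/(n*eps^2) = 36.9664 / 1625.7113 ≈ 0.02273860

0.022739


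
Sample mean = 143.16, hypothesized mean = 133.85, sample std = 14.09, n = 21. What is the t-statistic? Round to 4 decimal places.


t = (xbar - mu0) / (s/sqrt(n))
xbar - mu0 = 143.16 - 133.85 = 9.31
sqrt(21) ≈ 4.58257569
s/sqrt(n) = 14.09 / 4.58257569 ≈ 3.07469007
t = 9.31 / 3.07469007 ≈ 3.027947

3.0279


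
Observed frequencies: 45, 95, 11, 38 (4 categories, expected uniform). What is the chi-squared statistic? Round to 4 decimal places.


chi2 = sum((O-E)^2/E), E = total/4
total = 189, E = 189/4 = 47.25
(45 - 47.25)^2 / 47.25 = 5.0625 / 47.25 = 3/28 ≈ 0.107143
(95 - 47.25)^2 / 47.25 = 2280.0625 / 47.25 = 36481/756 ≈ 48.255291
(11 - 47.25)^2 / 47.25 = 1314.0625 / 47.25 = 21025/756 ≈ 27.810847
(38 - 47.25)^2 / 47.25 = 85.5625 / 47.25 = 1369/756 ≈ 1.810847
chi2 = 4913/63 ≈ 77.984127

77.9841


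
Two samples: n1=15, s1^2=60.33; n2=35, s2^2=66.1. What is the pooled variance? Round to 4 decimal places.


sp^2 = ((n1-1)*s1^2 + (n2-1)*s2^2)/(n1+n2-2)
(n1-1)*s1^2 = 14 * 60.33 = 844.62
(n2-1)*s2^2 = 34 * 66.1 = 2247.4
numerator = 844.62 + 2247.4 = 3092.02
n1+n2-2 = 48
sp^2 = 3092.02 / 48 = 154601/2400 ≈ 64.417083

64.4171


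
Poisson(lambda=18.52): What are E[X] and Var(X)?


E[X] = Var(X) = lambda = 18.52

18.52, 18.52


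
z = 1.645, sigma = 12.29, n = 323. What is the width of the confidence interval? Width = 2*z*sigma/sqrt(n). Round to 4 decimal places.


width = 2*z*sigma/sqrt(n)
2*z*sigma = 2 * 1.645 * 12.29 = 40.4341
sqrt(323) ≈ 17.972201
width = 40.4341 / 17.972201 ≈ 2.249814

2.2498


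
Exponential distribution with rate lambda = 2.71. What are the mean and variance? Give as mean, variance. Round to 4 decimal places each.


mean = 1/lam, var = 1/lam^2
mean = 1 / 2.71 = 100/271 ≈ 0.369004
lam^2 = 2.71^2 = 7.3441
var = 1 / 7.3441 ≈ 0.136164

0.3690, 0.1362


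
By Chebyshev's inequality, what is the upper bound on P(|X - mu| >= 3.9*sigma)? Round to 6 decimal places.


P <= 1/k^2
k^2 = 3.9^2 = 15.21
1/k^2 = 1 / 15.21 = 100/1521 ≈ 0.06574622

0.065746


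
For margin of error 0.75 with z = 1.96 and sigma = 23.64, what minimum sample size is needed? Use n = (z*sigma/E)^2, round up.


z*sigma/E = 1.96 * 23.64 / 0.75 = 61.7792
(z*sigma/E)^2 ≈ 3816.669553
round up: n = 3817

3817


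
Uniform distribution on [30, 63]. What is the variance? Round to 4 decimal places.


Var = (b-a)^2 / 12
(b-a)^2 = (63 - 30)^2 = 1089
Var = 1089/12 = 90.75

90.7500


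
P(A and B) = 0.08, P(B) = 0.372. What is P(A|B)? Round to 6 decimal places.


P(A|B) = P(A and B) / P(B) = 0.08 / 0.372 = 20/93 ≈ 0.21505376

0.215054


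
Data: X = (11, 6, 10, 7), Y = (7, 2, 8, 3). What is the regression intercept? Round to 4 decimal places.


a = ybar - b*xbar, where b = sum((xi-xbar)(yi-ybar)) / sum((xi-xbar)^2)
n = 4, xbar = 34/4 = 8.5, ybar = 20/4 = 5
Sxy = sum((xi-xbar)(yi-ybar)) = 20
Sxx = sum((xi-xbar)^2) = 17
b = Sxy / Sxx = 20/17 ≈ 1.176471
a = 5 - 1.176471 * 8.5 = -5

-5.0000


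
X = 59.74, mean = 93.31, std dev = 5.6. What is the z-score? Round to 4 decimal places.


z = (X - mu) / sigma
X - mu = 59.74 - 93.31 = -33.57
z = -33.57 / 5.6 = -3357/560 ≈ -5.994643

-5.9946


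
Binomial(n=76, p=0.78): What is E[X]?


E[X] = n*p = 76 * 0.78 = 59.28

59.28


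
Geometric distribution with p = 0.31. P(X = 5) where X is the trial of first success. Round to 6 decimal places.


P = (1-p)^(k-1) * p
(1-p)^(k-1) = 0.69^4 ≈ 0.2266712
P = 0.2266712 * 0.31 ≈ 0.07026808

0.070268


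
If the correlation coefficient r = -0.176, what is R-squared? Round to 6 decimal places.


R^2 = r^2 = (-0.176)^2 = 0.030976

0.030976


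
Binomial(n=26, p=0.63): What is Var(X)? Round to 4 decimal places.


Var = n*p*(1-p) = 26 * 0.63 * 0.37 = 6.0606

6.0606


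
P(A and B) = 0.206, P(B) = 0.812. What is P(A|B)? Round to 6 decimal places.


P(A|B) = P(A and B) / P(B) = 0.206 / 0.812 = 103/406 ≈ 0.25369458

0.253695


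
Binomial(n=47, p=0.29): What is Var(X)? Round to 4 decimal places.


Var = n*p*(1-p) = 47 * 0.29 * 0.71 = 9.6773

9.6773


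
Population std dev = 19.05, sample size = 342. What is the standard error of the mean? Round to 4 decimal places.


SE = sigma / sqrt(n)
sqrt(342) ≈ 18.493242
SE = 19.05 / 18.493242 ≈ 1.030106

1.0301


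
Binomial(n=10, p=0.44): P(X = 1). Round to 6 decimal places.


P = C(n,k) * p^k * (1-p)^(n-k)
C(10,1) = 10
p^k = 0.44^1 = 0.44
(1-p)^(n-k) = 0.56^9 ≈ 0.005416169
P = 10 * 0.44 * 0.005416169 ≈ 0.023831

0.023831


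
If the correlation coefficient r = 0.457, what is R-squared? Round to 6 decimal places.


R^2 = r^2 = (0.457)^2 = 0.208849

0.208849


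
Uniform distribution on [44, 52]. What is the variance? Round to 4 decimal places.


Var = (b-a)^2 / 12
(b-a)^2 = (52 - 44)^2 = 64
Var = 64/12 ≈ 5.333333

5.3333


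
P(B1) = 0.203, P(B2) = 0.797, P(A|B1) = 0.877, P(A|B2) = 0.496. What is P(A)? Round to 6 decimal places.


P(A) = P(A|B1)*P(B1) + P(A|B2)*P(B2)
P(A|B1)*P(B1) = 0.877 * 0.203 = 0.178031
P(A|B2)*P(B2) = 0.496 * 0.797 = 0.395312
P(A) = 0.178031 + 0.395312 = 0.573343

0.573343


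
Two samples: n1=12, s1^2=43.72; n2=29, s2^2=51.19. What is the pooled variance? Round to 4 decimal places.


sp^2 = ((n1-1)*s1^2 + (n2-1)*s2^2)/(n1+n2-2)
(n1-1)*s1^2 = 11 * 43.72 = 480.92
(n2-1)*s2^2 = 28 * 51.19 = 1433.32
numerator = 480.92 + 1433.32 = 1914.24
n1+n2-2 = 39
sp^2 = 1914.24 / 39 = 15952/325 ≈ 49.083077

49.0831


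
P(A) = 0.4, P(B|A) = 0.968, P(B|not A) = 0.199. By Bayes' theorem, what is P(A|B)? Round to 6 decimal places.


P(A|B) = P(B|A)*P(A) / P(B), P(B) = P(B|A)*P(A) + P(B|not A)*P(not A)
P(B|A)*P(A) = 0.968 * 0.4 = 0.3872
P(B|not A)*P(not A) = 0.199 * 0.6 = 0.1194
P(B) = 0.3872 + 0.1194 = 0.5066
P(A|B) = 0.3872 / 0.5066 = 1936/2533 ≈ 0.76431109

0.764311


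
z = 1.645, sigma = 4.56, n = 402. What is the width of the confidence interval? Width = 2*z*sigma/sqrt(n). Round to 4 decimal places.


width = 2*z*sigma/sqrt(n)
2*z*sigma = 2 * 1.645 * 4.56 = 15.0024
sqrt(402) ≈ 20.049938
width = 15.0024 / 20.049938 ≈ 0.748252

0.7483


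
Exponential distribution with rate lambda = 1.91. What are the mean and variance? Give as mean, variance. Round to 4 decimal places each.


mean = 1/lam, var = 1/lam^2
mean = 1 / 1.91 = 100/191 ≈ 0.523560
lam^2 = 1.91^2 = 3.6481
var = 1 / 3.6481 ≈ 0.274115

0.5236, 0.2741


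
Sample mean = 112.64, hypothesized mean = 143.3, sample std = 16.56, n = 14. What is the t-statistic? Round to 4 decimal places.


t = (xbar - mu0) / (s/sqrt(n))
xbar - mu0 = 112.64 - 143.3 = -30.66
sqrt(14) ≈ 3.74165739
s/sqrt(n) = 16.56 / 3.74165739 ≈ 4.42584617
t = -30.66 / 4.42584617 ≈ -6.927489

-6.9275


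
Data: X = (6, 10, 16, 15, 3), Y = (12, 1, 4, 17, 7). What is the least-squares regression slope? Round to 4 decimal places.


b = sum((xi-xbar)(yi-ybar)) / sum((xi-xbar)^2)
n = 5, xbar = 50/5 = 10, ybar = 41/5 = 8.2
Sxy = sum((xi-xbar)(yi-ybar)) = 12
Sxx = sum((xi-xbar)^2) = 126
b = Sxy / Sxx = 2/21 ≈ 0.095238

0.0952


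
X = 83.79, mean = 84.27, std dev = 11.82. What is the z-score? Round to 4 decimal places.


z = (X - mu) / sigma
X - mu = 83.79 - 84.27 = -0.48
z = -0.48 / 11.82 = -8/197 ≈ -0.040609

-0.0406


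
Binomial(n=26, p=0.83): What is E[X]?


E[X] = n*p = 26 * 0.83 = 21.58

21.58


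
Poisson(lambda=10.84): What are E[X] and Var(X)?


E[X] = Var(X) = lambda = 10.84

10.84, 10.84


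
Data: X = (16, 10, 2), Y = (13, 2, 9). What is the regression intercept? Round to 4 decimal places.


a = ybar - b*xbar, where b = sum((xi-xbar)(yi-ybar)) / sum((xi-xbar)^2)
n = 3, xbar = 28/3 ≈ 9.333333, ybar = 24/3 = 8
Sxy = sum((xi-xbar)(yi-ybar)) = 22
Sxx = sum((xi-xbar)^2) = 296/3 ≈ 98.666667
b = Sxy / Sxx = 33/148 ≈ 0.222973
a = 8 - 0.222973 * 9.333333 = 219/37 ≈ 5.918919

5.9189


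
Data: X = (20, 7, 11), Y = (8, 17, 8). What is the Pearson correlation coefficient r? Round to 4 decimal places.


r = sum((xi-xbar)(yi-ybar)) / sqrt(sum((xi-xbar)^2) * sum((yi-ybar)^2))
n = 3, xbar = 38/3 ≈ 12.666667, ybar = 33/3 = 11
Sxy = sum((xi-xbar)(yi-ybar)) = -51
Sxx = sum((xi-xbar)^2) = 266/3 ≈ 88.666667
Syy = sum((yi-ybar)^2) = 54
sqrt(Sxx*Syy) ≈ 69.195376
r = Sxy / sqrt(Sxx*Syy) = -51 / 69.195376 ≈ -0.737043

-0.7370


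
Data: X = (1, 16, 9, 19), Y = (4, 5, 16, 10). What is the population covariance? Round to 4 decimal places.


Cov = (1/n)*sum((xi-xbar)(yi-ybar))
n = 4, xbar = 45/4 = 11.25, ybar = 35/4 = 8.75
sum((xi-xbar)(yi-ybar)) = 24.25
Cov = 24.25 / 4 = 6.0625

6.0625


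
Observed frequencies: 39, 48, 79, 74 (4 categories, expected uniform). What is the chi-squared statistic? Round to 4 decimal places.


chi2 = sum((O-E)^2/E), E = total/4
total = 240, E = 240/4 = 60
(39 - 60)^2 / 60 = 441 / 60 = 7.35
(48 - 60)^2 / 60 = 144 / 60 = 2.4
(79 - 60)^2 / 60 = 361 / 60 = 361/60 ≈ 6.016667
(74 - 60)^2 / 60 = 196 / 60 = 49/15 ≈ 3.266667
chi2 = 571/30 ≈ 19.033333

19.0333


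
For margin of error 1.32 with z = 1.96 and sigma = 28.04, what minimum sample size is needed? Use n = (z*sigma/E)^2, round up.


z*sigma/E = 1.96 * 28.04 / 1.32 = 34349/825 ≈ 41.635152
(z*sigma/E)^2 ≈ 1733.485842
round up: n = 1734

1734


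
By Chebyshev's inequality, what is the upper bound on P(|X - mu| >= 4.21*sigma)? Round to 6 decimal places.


P <= 1/k^2
k^2 = 4.21^2 = 17.7241
1/k^2 = 1 / 17.7241 ≈ 0.05642035

0.056420


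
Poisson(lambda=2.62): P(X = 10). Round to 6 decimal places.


P = e^(-lam) * lam^k / k!
e^(-2.62) ≈ 0.07280286
lam^k = 2.62^10 ≈ 15240.980703
k! = 10! = 3628800
P = 0.07280286 * 15240.980703 / 3628800 ≈ 0.000306

0.000306


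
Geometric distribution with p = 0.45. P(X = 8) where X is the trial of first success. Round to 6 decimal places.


P = (1-p)^(k-1) * p
(1-p)^(k-1) = 0.55^7 ≈ 0.01522435
P = 0.01522435 * 0.45 ≈ 0.006850959

0.006851


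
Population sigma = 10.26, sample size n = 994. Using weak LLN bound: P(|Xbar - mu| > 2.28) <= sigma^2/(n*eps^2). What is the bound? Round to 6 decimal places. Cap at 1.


bound = min(1, sigma^2/(n*eps^2))
sigma^2 = 10.26^2 = 105.2676
n*eps^2 = 994 * 2.28^2 = 994 * 5.1984 = 5167.2096
sigma^2/(n*eps^2) = 105.2676 / 5167.2096 = 81/3976 ≈ 0.02037223

0.020372


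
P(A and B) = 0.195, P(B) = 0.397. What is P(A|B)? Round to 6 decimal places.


P(A|B) = P(A and B) / P(B) = 0.195 / 0.397 = 195/397 ≈ 0.49118388

0.491184


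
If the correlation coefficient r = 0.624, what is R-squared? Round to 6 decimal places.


R^2 = r^2 = (0.624)^2 = 0.389376

0.389376


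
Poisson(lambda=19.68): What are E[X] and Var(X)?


E[X] = Var(X) = lambda = 19.68

19.68, 19.68


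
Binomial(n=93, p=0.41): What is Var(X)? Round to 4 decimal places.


Var = n*p*(1-p) = 93 * 0.41 * 0.59 = 22.4967

22.4967


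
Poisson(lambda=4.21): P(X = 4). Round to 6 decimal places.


P = e^(-lam) * lam^k / k!
e^(-4.21) ≈ 0.01484637
lam^k = 4.21^4 ≈ 314.143721
k! = 4! = 24
P = 0.01484637 * 314.143721 / 24 ≈ 0.194329

0.194329


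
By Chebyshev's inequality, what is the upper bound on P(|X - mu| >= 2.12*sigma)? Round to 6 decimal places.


P <= 1/k^2
k^2 = 2.12^2 = 4.4944
1/k^2 = 1 / 4.4944 = 625/2809 ≈ 0.22249911

0.222499


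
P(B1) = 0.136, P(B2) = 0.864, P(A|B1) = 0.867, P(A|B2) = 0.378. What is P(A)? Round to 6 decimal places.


P(A) = P(A|B1)*P(B1) + P(A|B2)*P(B2)
P(A|B1)*P(B1) = 0.867 * 0.136 = 0.117912
P(A|B2)*P(B2) = 0.378 * 0.864 = 0.326592
P(A) = 0.117912 + 0.326592 = 0.444504

0.444504


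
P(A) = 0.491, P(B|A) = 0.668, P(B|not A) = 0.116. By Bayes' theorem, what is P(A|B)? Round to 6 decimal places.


P(A|B) = P(B|A)*P(A) / P(B), P(B) = P(B|A)*P(A) + P(B|not A)*P(not A)
P(B|A)*P(A) = 0.668 * 0.491 = 0.327988
P(B|not A)*P(not A) = 0.116 * 0.509 = 0.059044
P(B) = 0.327988 + 0.059044 = 0.387032
P(A|B) = 0.327988 / 0.387032 ≈ 0.84744414

0.847444


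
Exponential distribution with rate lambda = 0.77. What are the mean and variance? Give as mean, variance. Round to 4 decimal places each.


mean = 1/lam, var = 1/lam^2
mean = 1 / 0.77 = 100/77 ≈ 1.298701
lam^2 = 0.77^2 = 0.5929
var = 1 / 0.5929 = 10000/5929 ≈ 1.686625

1.2987, 1.6866


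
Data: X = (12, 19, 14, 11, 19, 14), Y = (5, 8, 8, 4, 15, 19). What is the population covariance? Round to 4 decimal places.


Cov = (1/n)*sum((xi-xbar)(yi-ybar))
n = 6, xbar = 89/6 ≈ 14.833333, ybar = 59/6 ≈ 9.833333
sum((xi-xbar)(yi-ybar)) = 263/6 ≈ 43.833333
Cov = 43.833333 / 6 = 263/36 ≈ 7.305556

7.3056


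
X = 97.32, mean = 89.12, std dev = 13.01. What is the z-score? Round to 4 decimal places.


z = (X - mu) / sigma
X - mu = 97.32 - 89.12 = 8.2
z = 8.2 / 13.01 = 820/1301 ≈ 0.630284

0.6303


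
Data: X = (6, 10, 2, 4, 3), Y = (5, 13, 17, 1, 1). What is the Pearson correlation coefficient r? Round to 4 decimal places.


r = sum((xi-xbar)(yi-ybar)) / sqrt(sum((xi-xbar)^2) * sum((yi-ybar)^2))
n = 5, xbar = 25/5 = 5, ybar = 37/5 = 7.4
Sxy = sum((xi-xbar)(yi-ybar)) = 16
Sxx = sum((xi-xbar)^2) = 40
Syy = sum((yi-ybar)^2) = 211.2
sqrt(Sxx*Syy) ≈ 91.913002
r = Sxy / sqrt(Sxx*Syy) = 16 / 91.913002 ≈ 0.174078

0.1741


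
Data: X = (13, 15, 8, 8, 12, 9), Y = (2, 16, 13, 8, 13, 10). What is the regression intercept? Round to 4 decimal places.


a = ybar - b*xbar, where b = sum((xi-xbar)(yi-ybar)) / sum((xi-xbar)^2)
n = 6, xbar = 65/6 ≈ 10.833333, ybar = 62/6 = 31/3 ≈ 10.333333
Sxy = sum((xi-xbar)(yi-ybar)) = 25/3 ≈ 8.333333
Sxx = sum((xi-xbar)^2) = 257/6 ≈ 42.833333
b = Sxy / Sxx = 50/257 ≈ 0.194553
a = 10.333333 - 0.194553 * 10.833333 = 2114/257 ≈ 8.225681

8.2257


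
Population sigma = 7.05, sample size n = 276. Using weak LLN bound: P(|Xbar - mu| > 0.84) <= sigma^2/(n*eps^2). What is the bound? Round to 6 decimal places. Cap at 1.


bound = min(1, sigma^2/(n*eps^2))
sigma^2 = 7.05^2 = 49.7025
n*eps^2 = 276 * 0.84^2 = 276 * 0.7056 = 194.7456
sigma^2/(n*eps^2) = 49.7025 / 194.7456 ≈ 0.25521758

0.255218


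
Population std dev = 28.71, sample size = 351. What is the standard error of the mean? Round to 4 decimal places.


SE = sigma / sqrt(n)
sqrt(351) ≈ 18.734994
SE = 28.71 / 18.734994 ≈ 1.532426

1.5324


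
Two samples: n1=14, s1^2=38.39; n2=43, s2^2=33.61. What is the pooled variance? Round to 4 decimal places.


sp^2 = ((n1-1)*s1^2 + (n2-1)*s2^2)/(n1+n2-2)
(n1-1)*s1^2 = 13 * 38.39 = 499.07
(n2-1)*s2^2 = 42 * 33.61 = 1411.62
numerator = 499.07 + 1411.62 = 1910.69
n1+n2-2 = 55
sp^2 = 1910.69 / 55 = 191069/5500 ≈ 34.739818

34.7398


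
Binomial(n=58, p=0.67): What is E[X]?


E[X] = n*p = 58 * 0.67 = 38.86

38.86


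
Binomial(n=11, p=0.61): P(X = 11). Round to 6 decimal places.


P = C(n,k) * p^k * (1-p)^(n-k)
C(11,11) = 1
p^k = 0.61^11 ≈ 0.004351392
(1-p)^(n-k) = 0.39^0 = 1
P = 1 * 0.004351392 * 1 ≈ 0.004351

0.004351


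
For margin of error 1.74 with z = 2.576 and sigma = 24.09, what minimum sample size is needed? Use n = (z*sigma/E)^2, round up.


z*sigma/E = 2.576 * 24.09 / 1.74 = 129283/3625 ≈ 35.664276
(z*sigma/E)^2 ≈ 1271.940573
round up: n = 1272

1272


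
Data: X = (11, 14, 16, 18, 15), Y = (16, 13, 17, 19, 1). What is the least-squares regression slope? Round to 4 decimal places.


b = sum((xi-xbar)(yi-ybar)) / sum((xi-xbar)^2)
n = 5, xbar = 74/5 = 14.8, ybar = 66/5 = 13.2
Sxy = sum((xi-xbar)(yi-ybar)) = 10.2
Sxx = sum((xi-xbar)^2) = 26.8
b = Sxy / Sxx = 51/134 ≈ 0.380597

0.3806


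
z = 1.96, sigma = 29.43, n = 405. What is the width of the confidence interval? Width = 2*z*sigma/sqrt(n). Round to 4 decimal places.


width = 2*z*sigma/sqrt(n)
2*z*sigma = 2 * 1.96 * 29.43 = 115.3656
sqrt(405) ≈ 20.124612
width = 115.3656 / 20.124612 ≈ 5.732563

5.7326


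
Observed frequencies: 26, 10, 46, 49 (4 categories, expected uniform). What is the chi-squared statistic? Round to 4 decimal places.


chi2 = sum((O-E)^2/E), E = total/4
total = 131, E = 131/4 = 32.75
(26 - 32.75)^2 / 32.75 = 45.5625 / 32.75 = 729/524 ≈ 1.391221
(10 - 32.75)^2 / 32.75 = 517.5625 / 32.75 = 8281/524 ≈ 15.803435
(46 - 32.75)^2 / 32.75 = 175.5625 / 32.75 = 2809/524 ≈ 5.360687
(49 - 32.75)^2 / 32.75 = 264.0625 / 32.75 = 4225/524 ≈ 8.062977
chi2 = 4011/131 ≈ 30.618321

30.6183


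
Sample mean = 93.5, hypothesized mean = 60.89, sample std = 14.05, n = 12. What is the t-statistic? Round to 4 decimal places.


t = (xbar - mu0) / (s/sqrt(n))
xbar - mu0 = 93.5 - 60.89 = 32.61
sqrt(12) ≈ 3.46410162
s/sqrt(n) = 14.05 / 3.46410162 ≈ 4.05588564
t = 32.61 / 4.05588564 ≈ 8.040168

8.0402


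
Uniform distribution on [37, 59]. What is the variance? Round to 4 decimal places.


Var = (b-a)^2 / 12
(b-a)^2 = (59 - 37)^2 = 484
Var = 484/12 ≈ 40.333333

40.3333


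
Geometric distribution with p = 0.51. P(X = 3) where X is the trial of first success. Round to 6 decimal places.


P = (1-p)^(k-1) * p
(1-p)^(k-1) = 0.49^2 = 0.2401
P = 0.2401 * 0.51 = 0.122451

0.122451


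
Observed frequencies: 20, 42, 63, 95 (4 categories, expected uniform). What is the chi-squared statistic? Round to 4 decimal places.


chi2 = sum((O-E)^2/E), E = total/4
total = 220, E = 220/4 = 55
(20 - 55)^2 / 55 = 1225 / 55 = 245/11 ≈ 22.272727
(42 - 55)^2 / 55 = 169 / 55 = 169/55 ≈ 3.072727
(63 - 55)^2 / 55 = 64 / 55 = 64/55 ≈ 1.163636
(95 - 55)^2 / 55 = 1600 / 55 = 320/11 ≈ 29.090909
chi2 = 55.6

55.6000


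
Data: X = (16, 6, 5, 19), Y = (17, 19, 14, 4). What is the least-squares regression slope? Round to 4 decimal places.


b = sum((xi-xbar)(yi-ybar)) / sum((xi-xbar)^2)
n = 4, xbar = 46/4 = 11.5, ybar = 54/4 = 13.5
Sxy = sum((xi-xbar)(yi-ybar)) = -89
Sxx = sum((xi-xbar)^2) = 149
b = Sxy / Sxx = -89/149 ≈ -0.597315

-0.5973


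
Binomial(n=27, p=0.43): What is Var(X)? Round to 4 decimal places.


Var = n*p*(1-p) = 27 * 0.43 * 0.57 = 6.6177

6.6177


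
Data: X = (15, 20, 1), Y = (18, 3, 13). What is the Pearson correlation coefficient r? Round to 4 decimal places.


r = sum((xi-xbar)(yi-ybar)) / sqrt(sum((xi-xbar)^2) * sum((yi-ybar)^2))
n = 3, xbar = 36/3 = 12, ybar = 34/3 ≈ 11.333333
Sxy = sum((xi-xbar)(yi-ybar)) = -65
Sxx = sum((xi-xbar)^2) = 194
Syy = sum((yi-ybar)^2) = 350/3 ≈ 116.666667
sqrt(Sxx*Syy) ≈ 150.443788
r = Sxy / sqrt(Sxx*Syy) = -65 / 150.443788 ≈ -0.432055

-0.4321


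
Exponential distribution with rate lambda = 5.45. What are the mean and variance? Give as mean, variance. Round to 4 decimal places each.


mean = 1/lam, var = 1/lam^2
mean = 1 / 5.45 = 20/109 ≈ 0.183486
lam^2 = 5.45^2 = 29.7025
var = 1 / 29.7025 ≈ 0.033667

0.1835, 0.0337


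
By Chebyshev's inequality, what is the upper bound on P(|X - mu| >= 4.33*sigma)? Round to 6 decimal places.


P <= 1/k^2
k^2 = 4.33^2 = 18.7489
1/k^2 = 1 / 18.7489 ≈ 0.05333646

0.053336


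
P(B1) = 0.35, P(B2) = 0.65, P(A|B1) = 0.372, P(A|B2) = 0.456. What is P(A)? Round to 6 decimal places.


P(A) = P(A|B1)*P(B1) + P(A|B2)*P(B2)
P(A|B1)*P(B1) = 0.372 * 0.35 = 0.1302
P(A|B2)*P(B2) = 0.456 * 0.65 = 0.2964
P(A) = 0.1302 + 0.2964 = 0.4266

0.426600


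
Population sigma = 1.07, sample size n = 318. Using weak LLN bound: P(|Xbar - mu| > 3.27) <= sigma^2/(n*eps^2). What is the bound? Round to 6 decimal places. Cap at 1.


bound = min(1, sigma^2/(n*eps^2))
sigma^2 = 1.07^2 = 1.1449
n*eps^2 = 318 * 3.27^2 = 318 * 10.6929 = 3400.3422
sigma^2/(n*eps^2) = 1.1449 / 3400.3422 ≈ 0.00033670

0.000337


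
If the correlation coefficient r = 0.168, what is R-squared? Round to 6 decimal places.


R^2 = r^2 = (0.168)^2 = 0.028224

0.028224


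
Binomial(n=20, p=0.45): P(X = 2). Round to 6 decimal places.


P = C(n,k) * p^k * (1-p)^(n-k)
C(20,2) = 190
p^k = 0.45^2 = 0.2025
(1-p)^(n-k) = 0.55^18 ≈ 0.00002120940
P = 190 * 0.2025 * 0.00002120940 ≈ 0.000816

0.000816


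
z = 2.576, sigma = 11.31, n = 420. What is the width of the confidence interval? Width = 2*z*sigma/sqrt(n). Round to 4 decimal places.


width = 2*z*sigma/sqrt(n)
2*z*sigma = 2 * 2.576 * 11.31 = 58.26912
sqrt(420) ≈ 20.493902
width = 58.26912 / 20.493902 ≈ 2.843242

2.8432


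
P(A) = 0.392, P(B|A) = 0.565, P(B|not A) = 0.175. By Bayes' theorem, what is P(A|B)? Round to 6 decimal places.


P(A|B) = P(B|A)*P(A) / P(B), P(B) = P(B|A)*P(A) + P(B|not A)*P(not A)
P(B|A)*P(A) = 0.565 * 0.392 = 0.22148
P(B|not A)*P(not A) = 0.175 * 0.608 = 0.1064
P(B) = 0.22148 + 0.1064 = 0.32788
P(A|B) = 0.22148 / 0.32788 = 791/1171 ≈ 0.67549103

0.675491


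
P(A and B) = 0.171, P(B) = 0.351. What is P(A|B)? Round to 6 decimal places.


P(A|B) = P(A and B) / P(B) = 0.171 / 0.351 = 19/39 ≈ 0.48717949

0.487179


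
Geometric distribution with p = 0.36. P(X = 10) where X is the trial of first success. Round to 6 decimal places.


P = (1-p)^(k-1) * p
(1-p)^(k-1) = 0.64^9 ≈ 0.01801440
P = 0.01801440 * 0.36 ≈ 0.006485183

0.006485


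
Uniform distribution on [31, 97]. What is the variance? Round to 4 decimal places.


Var = (b-a)^2 / 12
(b-a)^2 = (97 - 31)^2 = 4356
Var = 4356/12 = 363

363.0000


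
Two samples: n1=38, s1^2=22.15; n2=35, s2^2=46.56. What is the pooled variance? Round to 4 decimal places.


sp^2 = ((n1-1)*s1^2 + (n2-1)*s2^2)/(n1+n2-2)
(n1-1)*s1^2 = 37 * 22.15 = 819.55
(n2-1)*s2^2 = 34 * 46.56 = 1583.04
numerator = 819.55 + 1583.04 = 2402.59
n1+n2-2 = 71
sp^2 = 2402.59 / 71 = 240259/7100 ≈ 33.839296

33.8393


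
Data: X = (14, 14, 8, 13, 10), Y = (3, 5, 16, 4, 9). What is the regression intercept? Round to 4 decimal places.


a = ybar - b*xbar, where b = sum((xi-xbar)(yi-ybar)) / sum((xi-xbar)^2)
n = 5, xbar = 59/5 = 11.8, ybar = 37/5 = 7.4
Sxy = sum((xi-xbar)(yi-ybar)) = -54.6
Sxx = sum((xi-xbar)^2) = 28.8
b = Sxy / Sxx = -91/48 ≈ -1.895833
a = 7.4 - (-1.895833) * 11.8 = 1429/48 ≈ 29.770833

29.7708


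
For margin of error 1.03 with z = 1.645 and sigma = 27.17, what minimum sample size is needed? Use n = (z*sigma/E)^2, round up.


z*sigma/E = 1.645 * 27.17 / 1.03 ≈ 43.392864
(z*sigma/E)^2 ≈ 1882.940653
round up: n = 1883

1883


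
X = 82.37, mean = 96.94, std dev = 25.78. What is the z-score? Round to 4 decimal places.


z = (X - mu) / sigma
X - mu = 82.37 - 96.94 = -14.57
z = -14.57 / 25.78 = -1457/2578 ≈ -0.565167

-0.5652


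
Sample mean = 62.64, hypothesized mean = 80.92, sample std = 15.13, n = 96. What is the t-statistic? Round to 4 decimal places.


t = (xbar - mu0) / (s/sqrt(n))
xbar - mu0 = 62.64 - 80.92 = -18.28
sqrt(96) ≈ 9.79795897
s/sqrt(n) = 15.13 / 9.79795897 ≈ 1.54419916
t = -18.28 / 1.54419916 ≈ -11.837851

-11.8379


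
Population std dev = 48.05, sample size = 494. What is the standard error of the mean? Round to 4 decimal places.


SE = sigma / sqrt(n)
sqrt(494) ≈ 22.226111
SE = 48.05 / 22.226111 ≈ 2.161872

2.1619


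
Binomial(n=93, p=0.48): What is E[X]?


E[X] = n*p = 93 * 0.48 = 44.64

44.64


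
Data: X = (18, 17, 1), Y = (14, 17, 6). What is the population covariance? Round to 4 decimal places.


Cov = (1/n)*sum((xi-xbar)(yi-ybar))
n = 3, xbar = 36/3 = 12, ybar = 37/3 ≈ 12.333333
sum((xi-xbar)(yi-ybar)) = 103
Cov = 103 / 3 = 103/3 ≈ 34.333333

34.3333


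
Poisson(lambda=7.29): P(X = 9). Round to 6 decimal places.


P = e^(-lam) * lam^k / k!
e^(-7.29) ≈ 0.0006823281
lam^k = 7.29^9 ≈ 58149737.003040
k! = 9! = 362880
P = 0.0006823281 * 58149737.003040 / 362880 ≈ 0.109340

0.109340


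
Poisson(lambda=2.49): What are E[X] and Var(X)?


E[X] = Var(X) = lambda = 2.49

2.49, 2.49


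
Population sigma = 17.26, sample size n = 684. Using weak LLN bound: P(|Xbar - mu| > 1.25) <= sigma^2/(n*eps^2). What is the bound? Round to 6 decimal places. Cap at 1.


bound = min(1, sigma^2/(n*eps^2))
sigma^2 = 17.26^2 = 297.9076
n*eps^2 = 684 * 1.25^2 = 684 * 1.5625 = 1068.75
sigma^2/(n*eps^2) = 297.9076 / 1068.75 ≈ 0.27874395

0.278744


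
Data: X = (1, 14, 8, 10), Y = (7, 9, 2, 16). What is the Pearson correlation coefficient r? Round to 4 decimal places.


r = sum((xi-xbar)(yi-ybar)) / sqrt(sum((xi-xbar)^2) * sum((yi-ybar)^2))
n = 4, xbar = 33/4 = 8.25, ybar = 34/4 = 8.5
Sxy = sum((xi-xbar)(yi-ybar)) = 28.5
Sxx = sum((xi-xbar)^2) = 88.75
Syy = sum((yi-ybar)^2) = 101
sqrt(Sxx*Syy) ≈ 94.677083
r = Sxy / sqrt(Sxx*Syy) = 28.5 / 94.677083 ≈ 0.301023

0.3010


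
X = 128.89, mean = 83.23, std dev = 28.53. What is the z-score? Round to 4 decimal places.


z = (X - mu) / sigma
X - mu = 128.89 - 83.23 = 45.66
z = 45.66 / 28.53 = 1522/951 ≈ 1.600421

1.6004


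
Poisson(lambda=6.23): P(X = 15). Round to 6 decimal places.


P = e^(-lam) * lam^k / k!
e^(-6.23) ≈ 0.001969452
lam^k = 6.23^15 ≈ 826648153304.535391
k! = 15! = 1307674368000
P = 0.001969452 * 826648153304.535391 / 1307674368000 ≈ 0.001245

0.001245


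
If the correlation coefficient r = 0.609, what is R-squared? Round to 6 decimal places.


R^2 = r^2 = (0.609)^2 = 0.370881

0.370881


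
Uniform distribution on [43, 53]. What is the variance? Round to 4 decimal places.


Var = (b-a)^2 / 12
(b-a)^2 = (53 - 43)^2 = 100
Var = 100/12 ≈ 8.333333

8.3333


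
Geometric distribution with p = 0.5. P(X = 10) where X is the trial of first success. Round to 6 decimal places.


P = (1-p)^(k-1) * p
(1-p)^(k-1) = 0.5^9 = 0.001953125
P = 0.001953125 * 0.5 = 0.0009765625

0.000977


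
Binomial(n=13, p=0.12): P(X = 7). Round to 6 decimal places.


P = C(n,k) * p^k * (1-p)^(n-k)
C(13,7) = 1716
p^k = 0.12^7 ≈ 0.0000003583181
(1-p)^(n-k) = 0.88^6 ≈ 0.4644041
P = 1716 * 0.0000003583181 * 0.4644041 ≈ 0.000286

0.000286


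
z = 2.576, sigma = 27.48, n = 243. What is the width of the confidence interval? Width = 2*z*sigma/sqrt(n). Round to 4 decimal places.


width = 2*z*sigma/sqrt(n)
2*z*sigma = 2 * 2.576 * 27.48 = 141.57696
sqrt(243) ≈ 15.588457
width = 141.57696 / 15.588457 ≈ 9.082166

9.0822


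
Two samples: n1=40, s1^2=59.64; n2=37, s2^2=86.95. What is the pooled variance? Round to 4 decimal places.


sp^2 = ((n1-1)*s1^2 + (n2-1)*s2^2)/(n1+n2-2)
(n1-1)*s1^2 = 39 * 59.64 = 2325.96
(n2-1)*s2^2 = 36 * 86.95 = 3130.2
numerator = 2325.96 + 3130.2 = 5456.16
n1+n2-2 = 75
sp^2 = 5456.16 / 75 = 72.7488

72.7488


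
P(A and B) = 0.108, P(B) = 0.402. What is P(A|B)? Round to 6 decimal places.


P(A|B) = P(A and B) / P(B) = 0.108 / 0.402 = 18/67 ≈ 0.26865672

0.268657


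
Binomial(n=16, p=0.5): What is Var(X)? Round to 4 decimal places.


Var = n*p*(1-p) = 16 * 0.5 * 0.5 = 4

4.0000


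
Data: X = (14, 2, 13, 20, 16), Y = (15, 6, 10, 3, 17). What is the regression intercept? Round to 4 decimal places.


a = ybar - b*xbar, where b = sum((xi-xbar)(yi-ybar)) / sum((xi-xbar)^2)
n = 5, xbar = 65/5 = 13, ybar = 51/5 = 10.2
Sxy = sum((xi-xbar)(yi-ybar)) = 21
Sxx = sum((xi-xbar)^2) = 180
b = Sxy / Sxx = 7/60 ≈ 0.116667
a = 10.2 - 0.116667 * 13 = 521/60 ≈ 8.683333

8.6833


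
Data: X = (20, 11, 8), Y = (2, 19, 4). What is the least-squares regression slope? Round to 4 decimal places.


b = sum((xi-xbar)(yi-ybar)) / sum((xi-xbar)^2)
n = 3, xbar = 39/3 = 13, ybar = 25/3 ≈ 8.333333
Sxy = sum((xi-xbar)(yi-ybar)) = -44
Sxx = sum((xi-xbar)^2) = 78
b = Sxy / Sxx = -22/39 ≈ -0.564103

-0.5641


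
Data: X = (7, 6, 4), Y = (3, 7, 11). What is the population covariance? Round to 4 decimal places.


Cov = (1/n)*sum((xi-xbar)(yi-ybar))
n = 3, xbar = 17/3 ≈ 5.666667, ybar = 21/3 = 7
sum((xi-xbar)(yi-ybar)) = -12
Cov = -12 / 3 = -4

-4.0000


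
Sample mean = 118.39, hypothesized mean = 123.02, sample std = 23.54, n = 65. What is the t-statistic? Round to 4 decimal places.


t = (xbar - mu0) / (s/sqrt(n))
xbar - mu0 = 118.39 - 123.02 = -4.63
sqrt(65) ≈ 8.06225775
s/sqrt(n) = 23.54 / 8.06225775 ≈ 2.91977765
t = -4.63 / 2.91977765 ≈ -1.585737

-1.5857


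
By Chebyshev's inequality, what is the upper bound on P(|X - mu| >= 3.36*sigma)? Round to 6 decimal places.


P <= 1/k^2
k^2 = 3.36^2 = 11.2896
1/k^2 = 1 / 11.2896 = 625/7056 ≈ 0.08857710

0.088577


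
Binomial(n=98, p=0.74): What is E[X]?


E[X] = n*p = 98 * 0.74 = 72.52

72.52


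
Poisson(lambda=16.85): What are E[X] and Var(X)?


E[X] = Var(X) = lambda = 16.85

16.85, 16.85


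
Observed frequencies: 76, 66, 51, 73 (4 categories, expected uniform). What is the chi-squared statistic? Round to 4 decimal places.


chi2 = sum((O-E)^2/E), E = total/4
total = 266, E = 266/4 = 66.5
(76 - 66.5)^2 / 66.5 = 90.25 / 66.5 = 19/14 ≈ 1.357143
(66 - 66.5)^2 / 66.5 = 0.25 / 66.5 = 1/266 ≈ 0.003759
(51 - 66.5)^2 / 66.5 = 240.25 / 66.5 = 961/266 ≈ 3.612782
(73 - 66.5)^2 / 66.5 = 42.25 / 66.5 = 169/266 ≈ 0.635338
chi2 = 746/133 ≈ 5.609023

5.6090


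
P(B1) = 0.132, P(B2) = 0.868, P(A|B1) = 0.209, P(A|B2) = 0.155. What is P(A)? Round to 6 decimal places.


P(A) = P(A|B1)*P(B1) + P(A|B2)*P(B2)
P(A|B1)*P(B1) = 0.209 * 0.132 = 0.027588
P(A|B2)*P(B2) = 0.155 * 0.868 = 0.13454
P(A) = 0.027588 + 0.13454 = 0.162128

0.162128


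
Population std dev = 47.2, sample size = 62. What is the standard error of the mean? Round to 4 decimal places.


SE = sigma / sqrt(n)
sqrt(62) ≈ 7.874008
SE = 47.2 / 7.874008 ≈ 5.994406

5.9944


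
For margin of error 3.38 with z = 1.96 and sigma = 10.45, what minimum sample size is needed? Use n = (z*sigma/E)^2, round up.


z*sigma/E = 1.96 * 10.45 / 3.38 = 10241/1690 ≈ 6.059763
(z*sigma/E)^2 ≈ 36.720731
round up: n = 37

37


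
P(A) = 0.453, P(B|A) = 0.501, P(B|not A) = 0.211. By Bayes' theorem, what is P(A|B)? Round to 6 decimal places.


P(A|B) = P(B|A)*P(A) / P(B), P(B) = P(B|A)*P(A) + P(B|not A)*P(not A)
P(B|A)*P(A) = 0.501 * 0.453 = 0.226953
P(B|not A)*P(not A) = 0.211 * 0.547 = 0.115417
P(B) = 0.226953 + 0.115417 = 0.34237
P(A|B) = 0.226953 / 0.34237 ≈ 0.66288810

0.662888


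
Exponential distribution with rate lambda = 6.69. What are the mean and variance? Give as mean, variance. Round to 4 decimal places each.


mean = 1/lam, var = 1/lam^2
mean = 1 / 6.69 = 100/669 ≈ 0.149477
lam^2 = 6.69^2 = 44.7561
var = 1 / 44.7561 ≈ 0.022343

0.1495, 0.0223


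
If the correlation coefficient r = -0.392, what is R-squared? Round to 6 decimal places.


R^2 = r^2 = (-0.392)^2 = 0.153664

0.153664


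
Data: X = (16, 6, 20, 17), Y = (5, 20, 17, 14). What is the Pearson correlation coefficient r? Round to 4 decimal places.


r = sum((xi-xbar)(yi-ybar)) / sqrt(sum((xi-xbar)^2) * sum((yi-ybar)^2))
n = 4, xbar = 59/4 = 14.75, ybar = 56/4 = 14
Sxy = sum((xi-xbar)(yi-ybar)) = -48
Sxx = sum((xi-xbar)^2) = 110.75
Syy = sum((yi-ybar)^2) = 126
sqrt(Sxx*Syy) ≈ 118.129167
r = Sxy / sqrt(Sxx*Syy) = -48 / 118.129167 ≈ -0.406335

-0.4063


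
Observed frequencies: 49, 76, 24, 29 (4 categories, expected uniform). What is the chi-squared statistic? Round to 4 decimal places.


chi2 = sum((O-E)^2/E), E = total/4
total = 178, E = 178/4 = 44.5
(49 - 44.5)^2 / 44.5 = 20.25 / 44.5 = 81/178 ≈ 0.455056
(76 - 44.5)^2 / 44.5 = 992.25 / 44.5 = 3969/178 ≈ 22.297753
(24 - 44.5)^2 / 44.5 = 420.25 / 44.5 = 1681/178 ≈ 9.443820
(29 - 44.5)^2 / 44.5 = 240.25 / 44.5 = 961/178 ≈ 5.398876
chi2 = 3346/89 ≈ 37.595506

37.5955


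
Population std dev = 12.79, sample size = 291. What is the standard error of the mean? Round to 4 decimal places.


SE = sigma / sqrt(n)
sqrt(291) ≈ 17.058722
SE = 12.79 / 17.058722 ≈ 0.749763

0.7498


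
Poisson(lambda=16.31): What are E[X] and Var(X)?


E[X] = Var(X) = lambda = 16.31

16.31, 16.31


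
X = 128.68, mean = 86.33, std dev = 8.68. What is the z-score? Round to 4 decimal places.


z = (X - mu) / sigma
X - mu = 128.68 - 86.33 = 42.35
z = 42.35 / 8.68 = 605/124 ≈ 4.879032

4.8790


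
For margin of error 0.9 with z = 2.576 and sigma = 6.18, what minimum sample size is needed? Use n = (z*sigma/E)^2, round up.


z*sigma/E = 2.576 * 6.18 / 0.9 = 33166/1875 ≈ 17.688533
(z*sigma/E)^2 ≈ 312.884211
round up: n = 313

313


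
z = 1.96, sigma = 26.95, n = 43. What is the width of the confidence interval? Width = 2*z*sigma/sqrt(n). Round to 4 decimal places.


width = 2*z*sigma/sqrt(n)
2*z*sigma = 2 * 1.96 * 26.95 = 105.644
sqrt(43) ≈ 6.557439
width = 105.644 / 6.557439 ≈ 16.110559

16.1106


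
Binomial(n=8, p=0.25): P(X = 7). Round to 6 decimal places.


P = C(n,k) * p^k * (1-p)^(n-k)
C(8,7) = 8
p^k = 0.25^7 ≈ 0.00006103516
(1-p)^(n-k) = 0.75^1 = 0.75
P = 8 * 0.00006103516 * 0.75 = 3/8192 ≈ 0.000366

0.000366


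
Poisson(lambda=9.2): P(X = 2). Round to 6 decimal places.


P = e^(-lam) * lam^k / k!
e^(-9.2) ≈ 0.0001010394
lam^k = 9.2^2 = 84.64
k! = 2! = 2
P = 0.0001010394 * 84.64 / 2 ≈ 0.004276

0.004276


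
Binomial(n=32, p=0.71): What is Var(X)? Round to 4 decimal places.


Var = n*p*(1-p) = 32 * 0.71 * 0.29 = 6.5888

6.5888


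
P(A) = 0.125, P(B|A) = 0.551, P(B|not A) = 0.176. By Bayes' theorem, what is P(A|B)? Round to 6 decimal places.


P(A|B) = P(B|A)*P(A) / P(B), P(B) = P(B|A)*P(A) + P(B|not A)*P(not A)
P(B|A)*P(A) = 0.551 * 0.125 = 0.068875
P(B|not A)*P(not A) = 0.176 * 0.875 = 0.154
P(B) = 0.068875 + 0.154 = 0.222875
P(A|B) = 0.068875 / 0.222875 = 551/1783 ≈ 0.30902973

0.309030


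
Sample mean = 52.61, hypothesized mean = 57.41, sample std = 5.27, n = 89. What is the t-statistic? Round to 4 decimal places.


t = (xbar - mu0) / (s/sqrt(n))
xbar - mu0 = 52.61 - 57.41 = -4.8
sqrt(89) ≈ 9.43398113
s/sqrt(n) = 5.27 / 9.43398113 ≈ 0.55861888
t = -4.8 / 0.55861888 ≈ -8.592620

-8.5926


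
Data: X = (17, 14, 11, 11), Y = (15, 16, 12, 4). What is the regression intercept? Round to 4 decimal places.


a = ybar - b*xbar, where b = sum((xi-xbar)(yi-ybar)) / sum((xi-xbar)^2)
n = 4, xbar = 53/4 = 13.25, ybar = 47/4 = 11.75
Sxy = sum((xi-xbar)(yi-ybar)) = 32.25
Sxx = sum((xi-xbar)^2) = 24.75
b = Sxy / Sxx = 43/33 ≈ 1.303030
a = 11.75 - 1.303030 * 13.25 = -182/33 ≈ -5.515152

-5.5152


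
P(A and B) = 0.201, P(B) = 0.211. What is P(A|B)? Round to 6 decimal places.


P(A|B) = P(A and B) / P(B) = 0.201 / 0.211 = 201/211 ≈ 0.95260664

0.952607


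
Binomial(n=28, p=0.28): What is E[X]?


E[X] = n*p = 28 * 0.28 = 7.84

7.84


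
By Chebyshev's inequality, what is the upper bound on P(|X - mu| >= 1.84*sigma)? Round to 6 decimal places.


P <= 1/k^2
k^2 = 1.84^2 = 3.3856
1/k^2 = 1 / 3.3856 = 625/2116 ≈ 0.29536862

0.295369


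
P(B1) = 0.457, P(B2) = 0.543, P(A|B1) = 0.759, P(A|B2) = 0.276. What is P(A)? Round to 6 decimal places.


P(A) = P(A|B1)*P(B1) + P(A|B2)*P(B2)
P(A|B1)*P(B1) = 0.759 * 0.457 = 0.346863
P(A|B2)*P(B2) = 0.276 * 0.543 = 0.149868
P(A) = 0.346863 + 0.149868 = 0.496731

0.496731
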